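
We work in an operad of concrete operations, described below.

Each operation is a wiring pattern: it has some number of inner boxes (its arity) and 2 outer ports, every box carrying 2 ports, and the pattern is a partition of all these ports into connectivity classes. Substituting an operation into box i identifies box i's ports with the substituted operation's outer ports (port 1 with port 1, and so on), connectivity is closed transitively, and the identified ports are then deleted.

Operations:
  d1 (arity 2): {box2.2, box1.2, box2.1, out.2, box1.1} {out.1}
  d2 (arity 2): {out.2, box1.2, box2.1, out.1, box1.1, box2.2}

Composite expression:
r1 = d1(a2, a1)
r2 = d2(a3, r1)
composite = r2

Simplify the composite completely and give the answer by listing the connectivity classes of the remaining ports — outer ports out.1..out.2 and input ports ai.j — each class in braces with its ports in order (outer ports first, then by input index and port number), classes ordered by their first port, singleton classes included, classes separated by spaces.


{out.1, out.2, a1.1, a1.2, a2.1, a2.2, a3.1, a3.2}

Two ports join when wires chain via d2-identified ports.
after d1, the pattern on (a2, a1) reads {out.1} {out.2, a1.1, a1.2, a2.1, a2.2} (out.j = its outer ports)
after d2, the pattern on (a3, a2, a1) reads {out.1, out.2, a1.1, a1.2, a2.1, a2.2, a3.1, a3.2} (out.j = its outer ports)


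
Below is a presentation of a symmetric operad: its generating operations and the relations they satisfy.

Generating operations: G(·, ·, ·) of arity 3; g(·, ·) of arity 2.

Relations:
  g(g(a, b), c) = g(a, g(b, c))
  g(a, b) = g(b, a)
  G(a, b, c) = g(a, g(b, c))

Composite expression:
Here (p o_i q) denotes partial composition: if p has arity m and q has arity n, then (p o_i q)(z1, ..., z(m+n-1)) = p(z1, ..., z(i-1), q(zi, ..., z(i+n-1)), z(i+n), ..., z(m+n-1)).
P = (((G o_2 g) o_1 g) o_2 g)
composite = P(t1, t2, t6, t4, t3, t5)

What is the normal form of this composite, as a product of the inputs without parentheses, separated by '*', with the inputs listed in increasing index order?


t1 * t2 * t3 * t4 * t5 * t6

Reordering under G is free, so list the t-inputs canonically.
g(t2, t6) flattens to t2 * t6
g(t1, g(t2, t6)) flattens to t1 * t2 * t6
g(t4, t3) flattens to t4 * t3
G(g(t1, g(t2, t6)), g(t4, t3), t5) flattens to t1 * t2 * t6 * t4 * t3 * t5
reordering the factors by index: t1 * t2 * t3 * t4 * t5 * t6


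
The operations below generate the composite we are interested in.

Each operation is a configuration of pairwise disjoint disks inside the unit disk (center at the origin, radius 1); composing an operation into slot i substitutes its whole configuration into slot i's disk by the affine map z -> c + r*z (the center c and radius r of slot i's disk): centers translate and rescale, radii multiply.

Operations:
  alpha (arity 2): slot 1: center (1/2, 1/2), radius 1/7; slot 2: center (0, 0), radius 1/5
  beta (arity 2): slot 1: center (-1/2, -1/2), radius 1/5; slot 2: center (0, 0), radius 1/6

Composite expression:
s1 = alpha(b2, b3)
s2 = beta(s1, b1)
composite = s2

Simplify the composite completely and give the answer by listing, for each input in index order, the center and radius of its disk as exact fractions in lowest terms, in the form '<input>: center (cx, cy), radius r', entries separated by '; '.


Nesting under beta composes maps z -> c + r*z down each b-path.
tracing b2 down its 2-map path: center (-2/5, -2/5), radius 1/35
tracing b3 down its 2-map path: center (-1/2, -1/2), radius 1/25
tracing b1 down its 1-map path: center (0, 0), radius 1/6

b1: center (0, 0), radius 1/6; b2: center (-2/5, -2/5), radius 1/35; b3: center (-1/2, -1/2), radius 1/25


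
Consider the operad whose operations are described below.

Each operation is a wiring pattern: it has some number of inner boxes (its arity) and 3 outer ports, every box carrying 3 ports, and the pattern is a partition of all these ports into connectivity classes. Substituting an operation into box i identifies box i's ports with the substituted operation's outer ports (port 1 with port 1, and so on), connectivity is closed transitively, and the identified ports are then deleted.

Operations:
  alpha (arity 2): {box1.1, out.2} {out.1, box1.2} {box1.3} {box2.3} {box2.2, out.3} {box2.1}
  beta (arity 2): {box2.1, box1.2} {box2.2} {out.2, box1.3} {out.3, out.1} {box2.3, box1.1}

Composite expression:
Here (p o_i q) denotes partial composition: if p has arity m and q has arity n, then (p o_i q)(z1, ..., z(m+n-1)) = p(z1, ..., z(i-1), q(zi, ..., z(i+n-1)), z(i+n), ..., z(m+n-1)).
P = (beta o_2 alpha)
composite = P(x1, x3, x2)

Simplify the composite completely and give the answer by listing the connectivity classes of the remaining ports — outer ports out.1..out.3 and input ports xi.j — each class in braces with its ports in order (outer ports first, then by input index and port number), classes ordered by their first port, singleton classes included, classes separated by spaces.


{out.1, out.3} {out.2, x1.3} {x1.1, x2.2} {x1.2, x3.2} {x2.1} {x2.3} {x3.1} {x3.3}

Substituting into beta glues patterns; closure does the rest.
alpha over (x3, x2) gives {out.1, x3.2} {out.2, x3.1} {out.3, x2.2} {x2.1} {x2.3} {x3.3}, out.j being that stage's outer ports
beta over (x1, x3, x2) gives {out.1, out.3} {out.2, x1.3} {x1.1, x2.2} {x1.2, x3.2} {x2.1} {x2.3} {x3.1} {x3.3}, out.j being that stage's outer ports


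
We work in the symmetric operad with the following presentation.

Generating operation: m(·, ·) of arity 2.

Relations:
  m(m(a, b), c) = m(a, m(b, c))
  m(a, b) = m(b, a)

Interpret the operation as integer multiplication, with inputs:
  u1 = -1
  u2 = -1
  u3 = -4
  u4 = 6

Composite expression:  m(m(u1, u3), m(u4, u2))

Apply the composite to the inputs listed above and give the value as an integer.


-24

m(u1, u3) = 4
m(u4, u2) = -6
m(m(u1, u3), m(u4, u2)) = -24


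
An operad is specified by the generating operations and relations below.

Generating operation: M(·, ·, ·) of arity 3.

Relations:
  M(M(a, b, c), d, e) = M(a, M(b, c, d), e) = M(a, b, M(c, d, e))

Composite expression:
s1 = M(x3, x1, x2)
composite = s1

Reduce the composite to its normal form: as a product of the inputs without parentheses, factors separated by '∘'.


x3 ∘ x1 ∘ x2

Every regrouping of M is equal, so read the x-inputs in written order.
M(x3, x1, x2) flattens to x3 ∘ x1 ∘ x2


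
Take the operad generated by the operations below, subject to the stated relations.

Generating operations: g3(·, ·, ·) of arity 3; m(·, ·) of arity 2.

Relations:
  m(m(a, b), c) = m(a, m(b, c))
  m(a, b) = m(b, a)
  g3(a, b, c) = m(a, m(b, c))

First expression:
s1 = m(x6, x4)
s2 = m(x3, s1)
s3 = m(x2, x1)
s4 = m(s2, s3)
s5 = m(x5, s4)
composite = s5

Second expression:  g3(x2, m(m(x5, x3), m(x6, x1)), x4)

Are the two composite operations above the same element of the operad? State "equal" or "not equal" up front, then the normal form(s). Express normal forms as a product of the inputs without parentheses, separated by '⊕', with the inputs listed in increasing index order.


equal: each reduces to x1 ⊕ x2 ⊕ x3 ⊕ x4 ⊕ x5 ⊕ x6


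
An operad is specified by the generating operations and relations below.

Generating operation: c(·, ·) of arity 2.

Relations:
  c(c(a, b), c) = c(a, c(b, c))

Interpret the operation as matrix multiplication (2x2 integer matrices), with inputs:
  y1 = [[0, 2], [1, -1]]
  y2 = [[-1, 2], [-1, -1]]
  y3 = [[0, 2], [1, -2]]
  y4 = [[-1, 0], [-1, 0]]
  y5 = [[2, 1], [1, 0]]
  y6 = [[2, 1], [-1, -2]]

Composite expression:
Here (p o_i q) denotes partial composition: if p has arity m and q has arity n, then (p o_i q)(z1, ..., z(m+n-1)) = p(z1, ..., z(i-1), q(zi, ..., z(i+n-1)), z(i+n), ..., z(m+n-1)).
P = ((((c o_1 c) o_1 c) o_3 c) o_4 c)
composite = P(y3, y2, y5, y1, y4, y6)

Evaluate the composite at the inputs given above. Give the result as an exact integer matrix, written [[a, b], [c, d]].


c(y3, y2) = [[-2, -2], [1, 4]]
c(y1, y4) = [[-2, 0], [0, 0]]
c(y5, c(y1, y4)) = [[-4, 0], [-2, 0]]
c(c(y3, y2), c(y5, c(y1, y4))) = [[12, 0], [-12, 0]]
c(c(c(y3, y2), c(y5, c(y1, y4))), y6) = [[24, 12], [-24, -12]]

[[24, 12], [-24, -12]]


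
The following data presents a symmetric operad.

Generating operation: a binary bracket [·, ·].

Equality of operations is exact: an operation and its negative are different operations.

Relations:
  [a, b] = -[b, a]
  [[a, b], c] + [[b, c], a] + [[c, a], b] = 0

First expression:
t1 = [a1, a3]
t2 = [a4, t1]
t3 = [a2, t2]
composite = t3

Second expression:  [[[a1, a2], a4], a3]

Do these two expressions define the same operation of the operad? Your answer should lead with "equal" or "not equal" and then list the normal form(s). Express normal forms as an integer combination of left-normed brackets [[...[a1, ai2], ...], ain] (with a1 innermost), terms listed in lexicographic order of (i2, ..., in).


not equal; the first gives [[[a1, a3], a4], a2] and the second [[[a1, a2], a4], a3]

Normal form of the first expression: [[[a1, a3], a4], a2]
Normal form of the second expression: [[[a1, a2], a4], a3]
The forms do not match — not equal.


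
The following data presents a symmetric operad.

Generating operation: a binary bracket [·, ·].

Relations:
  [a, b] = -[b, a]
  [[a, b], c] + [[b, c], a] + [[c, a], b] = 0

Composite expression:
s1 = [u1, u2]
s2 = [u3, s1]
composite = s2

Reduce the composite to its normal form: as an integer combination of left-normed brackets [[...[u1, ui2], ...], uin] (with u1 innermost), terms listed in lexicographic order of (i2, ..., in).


A multilinear Lie element is pinned by u1-initial words (u1 innermost).
Composite bracket: [u3, [u1, u2]]
Each bracket splits as ab - ba, giving 4 signed words (2^2 = 4).
Coefficients come from the u1-initial words:
  u1u2u3 (sign -1) contributes -[[u1, u2], u3]

-[[u1, u2], u3]


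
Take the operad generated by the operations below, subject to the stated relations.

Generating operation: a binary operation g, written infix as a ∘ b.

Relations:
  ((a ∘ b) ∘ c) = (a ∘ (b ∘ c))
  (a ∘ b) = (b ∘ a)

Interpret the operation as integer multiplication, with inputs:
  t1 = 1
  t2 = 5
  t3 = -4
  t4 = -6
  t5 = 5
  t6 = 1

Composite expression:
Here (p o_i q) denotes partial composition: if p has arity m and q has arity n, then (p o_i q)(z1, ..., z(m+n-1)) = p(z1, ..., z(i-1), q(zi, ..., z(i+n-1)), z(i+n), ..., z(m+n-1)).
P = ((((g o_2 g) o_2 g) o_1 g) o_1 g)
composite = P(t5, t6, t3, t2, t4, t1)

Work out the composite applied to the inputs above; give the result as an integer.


600


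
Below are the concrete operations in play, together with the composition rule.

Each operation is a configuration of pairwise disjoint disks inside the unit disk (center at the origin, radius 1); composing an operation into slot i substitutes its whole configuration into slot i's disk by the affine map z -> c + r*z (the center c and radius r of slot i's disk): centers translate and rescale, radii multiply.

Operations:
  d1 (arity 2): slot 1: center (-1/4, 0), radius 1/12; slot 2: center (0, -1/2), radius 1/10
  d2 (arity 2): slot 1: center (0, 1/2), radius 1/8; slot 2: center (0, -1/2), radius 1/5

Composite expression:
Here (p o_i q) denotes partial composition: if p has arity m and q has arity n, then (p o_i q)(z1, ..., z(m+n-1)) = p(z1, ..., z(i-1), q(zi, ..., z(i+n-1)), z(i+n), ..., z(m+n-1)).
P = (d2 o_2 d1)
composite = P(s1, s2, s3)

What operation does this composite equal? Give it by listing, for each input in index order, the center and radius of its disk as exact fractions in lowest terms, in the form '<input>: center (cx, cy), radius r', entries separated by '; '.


Affine substitution under d2: radii multiply and s-centers shift.
input s1: composing its 1 substitution step yields center (0, 1/2), radius 1/8
input s2: composing its 2 substitution steps yields center (-1/20, -1/2), radius 1/60
input s3: composing its 2 substitution steps yields center (0, -3/5), radius 1/50

s1: center (0, 1/2), radius 1/8; s2: center (-1/20, -1/2), radius 1/60; s3: center (0, -3/5), radius 1/50


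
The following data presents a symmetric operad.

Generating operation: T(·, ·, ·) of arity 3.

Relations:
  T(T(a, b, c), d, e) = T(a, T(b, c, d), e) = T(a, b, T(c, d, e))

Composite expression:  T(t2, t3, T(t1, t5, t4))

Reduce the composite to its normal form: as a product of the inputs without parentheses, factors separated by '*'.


t2 * t3 * t1 * t5 * t4

The T-tree's shape is irrelevant; the t-reading-order decides.
T(t1, t5, t4) collapses to t1 * t5 * t4
T(t2, t3, T(t1, t5, t4)) collapses to t2 * t3 * t1 * t5 * t4


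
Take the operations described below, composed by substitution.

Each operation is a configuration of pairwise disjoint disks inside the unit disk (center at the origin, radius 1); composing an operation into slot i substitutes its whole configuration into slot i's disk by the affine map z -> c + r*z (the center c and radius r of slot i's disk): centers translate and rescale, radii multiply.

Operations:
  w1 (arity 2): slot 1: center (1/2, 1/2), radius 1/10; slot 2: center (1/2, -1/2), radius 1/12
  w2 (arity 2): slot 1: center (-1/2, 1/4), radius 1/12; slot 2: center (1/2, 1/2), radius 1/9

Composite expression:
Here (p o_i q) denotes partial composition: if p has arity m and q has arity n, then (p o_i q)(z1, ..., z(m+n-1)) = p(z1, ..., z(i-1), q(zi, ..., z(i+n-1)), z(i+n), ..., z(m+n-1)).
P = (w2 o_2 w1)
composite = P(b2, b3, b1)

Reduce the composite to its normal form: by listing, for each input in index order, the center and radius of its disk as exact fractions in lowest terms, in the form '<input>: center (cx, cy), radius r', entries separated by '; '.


Only the slot chain above each b matters under w2; compose those maps.
for b2, the 1-step affine chain lands on center (-1/2, 1/4), radius 1/12
for b3, the 2-step affine chain lands on center (5/9, 5/9), radius 1/90
for b1, the 2-step affine chain lands on center (5/9, 4/9), radius 1/108

b1: center (5/9, 4/9), radius 1/108; b2: center (-1/2, 1/4), radius 1/12; b3: center (5/9, 5/9), radius 1/90


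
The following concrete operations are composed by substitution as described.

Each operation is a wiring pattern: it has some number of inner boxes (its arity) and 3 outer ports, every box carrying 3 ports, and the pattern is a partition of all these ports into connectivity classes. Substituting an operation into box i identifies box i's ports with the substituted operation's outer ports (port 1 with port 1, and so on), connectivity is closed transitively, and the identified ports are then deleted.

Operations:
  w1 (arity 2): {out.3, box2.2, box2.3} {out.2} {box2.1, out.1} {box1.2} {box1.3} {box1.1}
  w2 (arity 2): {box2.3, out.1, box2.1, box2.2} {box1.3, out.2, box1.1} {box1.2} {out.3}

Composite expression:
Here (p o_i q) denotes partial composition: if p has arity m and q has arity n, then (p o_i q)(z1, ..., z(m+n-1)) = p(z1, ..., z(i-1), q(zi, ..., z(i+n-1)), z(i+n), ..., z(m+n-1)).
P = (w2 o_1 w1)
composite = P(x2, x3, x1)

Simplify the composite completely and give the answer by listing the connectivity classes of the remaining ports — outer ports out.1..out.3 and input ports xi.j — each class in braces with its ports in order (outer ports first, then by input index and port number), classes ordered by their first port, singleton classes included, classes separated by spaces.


{out.1, x1.1, x1.2, x1.3} {out.2, x3.1, x3.2, x3.3} {out.3} {x2.1} {x2.2} {x2.3}


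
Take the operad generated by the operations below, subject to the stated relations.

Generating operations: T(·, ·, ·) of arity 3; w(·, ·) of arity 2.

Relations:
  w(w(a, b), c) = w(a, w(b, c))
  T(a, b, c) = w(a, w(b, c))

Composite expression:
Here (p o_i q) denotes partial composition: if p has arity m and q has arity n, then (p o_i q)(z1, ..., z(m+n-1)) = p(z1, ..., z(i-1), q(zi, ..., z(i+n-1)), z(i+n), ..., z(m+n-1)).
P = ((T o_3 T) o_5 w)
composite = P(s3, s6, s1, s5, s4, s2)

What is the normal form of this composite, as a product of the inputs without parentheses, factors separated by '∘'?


s3 ∘ s6 ∘ s1 ∘ s5 ∘ s4 ∘ s2


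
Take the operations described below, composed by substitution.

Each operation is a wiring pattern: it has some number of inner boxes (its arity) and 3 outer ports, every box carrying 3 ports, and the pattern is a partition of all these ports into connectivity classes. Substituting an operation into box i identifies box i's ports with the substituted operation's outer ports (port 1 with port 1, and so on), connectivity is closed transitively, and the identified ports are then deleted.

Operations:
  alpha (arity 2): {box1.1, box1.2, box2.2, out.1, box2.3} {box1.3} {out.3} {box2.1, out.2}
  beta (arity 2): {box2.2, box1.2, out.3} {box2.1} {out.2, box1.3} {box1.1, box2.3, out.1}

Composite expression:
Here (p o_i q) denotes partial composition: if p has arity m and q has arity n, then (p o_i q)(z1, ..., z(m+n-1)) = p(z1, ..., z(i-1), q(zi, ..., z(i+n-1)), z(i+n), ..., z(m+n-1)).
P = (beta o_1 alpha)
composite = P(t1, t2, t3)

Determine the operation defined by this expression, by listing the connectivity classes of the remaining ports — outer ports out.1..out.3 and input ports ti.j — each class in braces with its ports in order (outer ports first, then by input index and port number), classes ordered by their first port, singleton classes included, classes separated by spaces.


{out.1, t1.1, t1.2, t2.2, t2.3, t3.3} {out.2} {out.3, t2.1, t3.2} {t1.3} {t3.1}


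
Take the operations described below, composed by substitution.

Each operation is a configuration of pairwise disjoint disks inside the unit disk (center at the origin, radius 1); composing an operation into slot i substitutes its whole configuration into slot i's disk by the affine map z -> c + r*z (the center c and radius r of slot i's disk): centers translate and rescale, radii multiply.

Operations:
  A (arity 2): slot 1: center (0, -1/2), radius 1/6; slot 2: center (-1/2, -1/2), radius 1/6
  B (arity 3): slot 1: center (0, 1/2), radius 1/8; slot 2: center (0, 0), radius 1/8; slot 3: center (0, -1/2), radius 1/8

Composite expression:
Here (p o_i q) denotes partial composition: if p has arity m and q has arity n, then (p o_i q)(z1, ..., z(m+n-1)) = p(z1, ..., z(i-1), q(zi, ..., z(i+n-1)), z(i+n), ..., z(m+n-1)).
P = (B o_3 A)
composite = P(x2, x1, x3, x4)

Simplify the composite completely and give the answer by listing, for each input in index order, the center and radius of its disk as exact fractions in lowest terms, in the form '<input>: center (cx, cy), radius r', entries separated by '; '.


x1: center (0, 0), radius 1/8; x2: center (0, 1/2), radius 1/8; x3: center (0, -9/16), radius 1/48; x4: center (-1/16, -9/16), radius 1/48

Follow each x-input down from B: c' goes to c + r*c', radius to r*r'.
input x2: composing its 1 substitution step yields center (0, 1/2), radius 1/8
input x1: composing its 1 substitution step yields center (0, 0), radius 1/8
input x3: composing its 2 substitution steps yields center (0, -9/16), radius 1/48
input x4: composing its 2 substitution steps yields center (-1/16, -9/16), radius 1/48


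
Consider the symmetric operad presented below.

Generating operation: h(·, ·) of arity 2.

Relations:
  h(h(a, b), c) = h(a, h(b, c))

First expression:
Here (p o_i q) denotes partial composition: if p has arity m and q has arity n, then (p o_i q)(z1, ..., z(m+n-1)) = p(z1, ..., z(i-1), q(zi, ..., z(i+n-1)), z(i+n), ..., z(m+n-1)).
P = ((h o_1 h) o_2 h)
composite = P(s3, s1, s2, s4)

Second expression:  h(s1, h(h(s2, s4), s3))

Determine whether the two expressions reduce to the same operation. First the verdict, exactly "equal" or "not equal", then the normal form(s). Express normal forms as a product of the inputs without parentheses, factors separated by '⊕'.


not equal; first: s3 ⊕ s1 ⊕ s2 ⊕ s4; second: s1 ⊕ s2 ⊕ s4 ⊕ s3

In normal form, the first expression is s3 ⊕ s1 ⊕ s2 ⊕ s4
In normal form, the second expression is s1 ⊕ s2 ⊕ s4 ⊕ s3
The forms do not match — not equal.


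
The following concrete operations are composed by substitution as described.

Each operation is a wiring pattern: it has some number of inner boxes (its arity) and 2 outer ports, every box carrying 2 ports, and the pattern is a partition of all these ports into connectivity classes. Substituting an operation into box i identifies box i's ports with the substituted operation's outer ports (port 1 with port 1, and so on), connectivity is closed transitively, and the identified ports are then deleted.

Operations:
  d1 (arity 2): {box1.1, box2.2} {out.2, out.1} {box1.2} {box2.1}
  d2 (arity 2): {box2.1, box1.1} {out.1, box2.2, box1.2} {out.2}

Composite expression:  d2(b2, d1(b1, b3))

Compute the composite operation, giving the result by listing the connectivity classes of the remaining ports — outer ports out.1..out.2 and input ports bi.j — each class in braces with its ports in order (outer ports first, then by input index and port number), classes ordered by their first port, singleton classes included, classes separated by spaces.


Two ports join when wires chain via d2-identified ports.
after d1, the pattern on (b1, b3) reads {out.1, out.2} {b1.1, b3.2} {b1.2} {b3.1} (out.j = its outer ports)
after d2, the pattern on (b2, b1, b3) reads {out.1, b2.1, b2.2} {out.2} {b1.1, b3.2} {b1.2} {b3.1} (out.j = its outer ports)

{out.1, b2.1, b2.2} {out.2} {b1.1, b3.2} {b1.2} {b3.1}


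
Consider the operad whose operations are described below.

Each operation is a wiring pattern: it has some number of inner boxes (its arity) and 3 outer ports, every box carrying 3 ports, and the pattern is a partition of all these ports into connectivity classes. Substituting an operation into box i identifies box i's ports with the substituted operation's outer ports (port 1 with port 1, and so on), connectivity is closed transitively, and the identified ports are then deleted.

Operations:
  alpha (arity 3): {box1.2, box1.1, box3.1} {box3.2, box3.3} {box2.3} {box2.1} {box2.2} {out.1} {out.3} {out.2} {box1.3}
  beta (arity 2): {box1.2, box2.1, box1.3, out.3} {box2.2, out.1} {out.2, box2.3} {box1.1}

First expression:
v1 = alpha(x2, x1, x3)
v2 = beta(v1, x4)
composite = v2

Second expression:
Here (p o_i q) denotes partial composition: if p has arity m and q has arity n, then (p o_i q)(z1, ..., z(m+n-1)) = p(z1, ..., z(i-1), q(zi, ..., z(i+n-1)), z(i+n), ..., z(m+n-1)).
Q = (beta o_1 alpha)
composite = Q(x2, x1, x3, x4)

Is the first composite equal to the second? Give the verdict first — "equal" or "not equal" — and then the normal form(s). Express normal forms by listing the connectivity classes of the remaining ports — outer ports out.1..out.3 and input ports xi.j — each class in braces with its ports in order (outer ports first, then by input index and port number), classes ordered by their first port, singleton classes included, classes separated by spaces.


equal — both sides give {out.1, x4.2} {out.2, x4.3} {out.3, x4.1} {x1.1} {x1.2} {x1.3} {x2.1, x2.2, x3.1} {x2.3} {x3.2, x3.3}

The first expression, normalized: {out.1, x4.2} {out.2, x4.3} {out.3, x4.1} {x1.1} {x1.2} {x1.3} {x2.1, x2.2, x3.1} {x2.3} {x3.2, x3.3}
The second expression, normalized: {out.1, x4.2} {out.2, x4.3} {out.3, x4.1} {x1.1} {x1.2} {x1.3} {x2.1, x2.2, x3.1} {x2.3} {x3.2, x3.3}
Same normal form: equal.


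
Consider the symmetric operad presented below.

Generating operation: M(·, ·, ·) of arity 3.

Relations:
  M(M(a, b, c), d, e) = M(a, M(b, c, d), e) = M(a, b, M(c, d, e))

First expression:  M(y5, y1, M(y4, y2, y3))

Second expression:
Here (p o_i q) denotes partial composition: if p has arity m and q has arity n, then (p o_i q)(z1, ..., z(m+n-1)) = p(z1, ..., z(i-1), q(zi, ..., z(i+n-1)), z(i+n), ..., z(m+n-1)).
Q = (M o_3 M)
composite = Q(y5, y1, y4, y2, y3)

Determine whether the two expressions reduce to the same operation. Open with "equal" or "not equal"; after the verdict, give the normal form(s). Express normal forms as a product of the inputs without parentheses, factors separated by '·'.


equal: each reduces to y5 · y1 · y4 · y2 · y3

Reducing the first expression gives y5 · y1 · y4 · y2 · y3
Reducing the second expression gives y5 · y1 · y4 · y2 · y3
Both agree, so they are equal.


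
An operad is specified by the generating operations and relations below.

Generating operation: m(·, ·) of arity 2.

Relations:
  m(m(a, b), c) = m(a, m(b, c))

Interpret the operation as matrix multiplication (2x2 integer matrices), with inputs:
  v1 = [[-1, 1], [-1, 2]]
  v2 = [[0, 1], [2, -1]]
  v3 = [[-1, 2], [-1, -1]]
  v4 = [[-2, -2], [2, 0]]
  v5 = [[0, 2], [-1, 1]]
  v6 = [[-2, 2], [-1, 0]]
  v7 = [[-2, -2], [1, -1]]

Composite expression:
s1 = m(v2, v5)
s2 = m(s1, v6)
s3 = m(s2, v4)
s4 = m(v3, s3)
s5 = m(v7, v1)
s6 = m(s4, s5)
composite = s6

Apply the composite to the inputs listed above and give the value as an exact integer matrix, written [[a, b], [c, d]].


[[136, -226], [-32, 56]]

m(v2, v5) = [[-1, 1], [1, 3]]
m(m(v2, v5), v6) = [[1, -2], [-5, 2]]
m(m(m(v2, v5), v6), v4) = [[-6, -2], [14, 10]]
m(v3, m(m(m(v2, v5), v6), v4)) = [[34, 22], [-8, -8]]
m(v7, v1) = [[4, -6], [0, -1]]
m(m(v3, m(m(m(v2, v5), v6), v4)), m(v7, v1)) = [[136, -226], [-32, 56]]


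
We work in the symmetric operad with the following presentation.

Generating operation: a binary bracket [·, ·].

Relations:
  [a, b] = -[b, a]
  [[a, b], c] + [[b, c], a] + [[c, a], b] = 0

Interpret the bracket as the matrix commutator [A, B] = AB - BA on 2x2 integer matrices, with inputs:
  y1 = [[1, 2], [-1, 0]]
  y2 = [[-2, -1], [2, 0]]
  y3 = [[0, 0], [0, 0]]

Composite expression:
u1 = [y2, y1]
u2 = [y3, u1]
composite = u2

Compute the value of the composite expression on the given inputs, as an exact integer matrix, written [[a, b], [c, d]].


[[0, 0], [0, 0]]


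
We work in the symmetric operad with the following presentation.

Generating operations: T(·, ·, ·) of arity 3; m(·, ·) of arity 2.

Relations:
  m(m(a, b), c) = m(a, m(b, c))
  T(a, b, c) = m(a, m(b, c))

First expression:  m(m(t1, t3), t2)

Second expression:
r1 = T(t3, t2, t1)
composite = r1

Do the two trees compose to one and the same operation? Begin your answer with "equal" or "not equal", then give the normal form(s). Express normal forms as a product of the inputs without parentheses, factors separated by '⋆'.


Reducing the first expression gives t1 ⋆ t3 ⋆ t2
Reducing the second expression gives t3 ⋆ t2 ⋆ t1
The forms do not match — not equal.

not equal; the first gives t1 ⋆ t3 ⋆ t2 and the second t3 ⋆ t2 ⋆ t1


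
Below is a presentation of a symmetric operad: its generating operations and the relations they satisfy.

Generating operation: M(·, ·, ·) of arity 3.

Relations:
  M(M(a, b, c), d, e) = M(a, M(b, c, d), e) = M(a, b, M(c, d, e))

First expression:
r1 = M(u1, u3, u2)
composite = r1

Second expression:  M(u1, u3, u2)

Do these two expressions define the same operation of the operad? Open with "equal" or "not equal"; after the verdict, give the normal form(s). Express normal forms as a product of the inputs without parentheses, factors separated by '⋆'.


equal: each reduces to u1 ⋆ u3 ⋆ u2

The first expression, normalized: u1 ⋆ u3 ⋆ u2
The second expression, normalized: u1 ⋆ u3 ⋆ u2
Identical normal forms: equal.


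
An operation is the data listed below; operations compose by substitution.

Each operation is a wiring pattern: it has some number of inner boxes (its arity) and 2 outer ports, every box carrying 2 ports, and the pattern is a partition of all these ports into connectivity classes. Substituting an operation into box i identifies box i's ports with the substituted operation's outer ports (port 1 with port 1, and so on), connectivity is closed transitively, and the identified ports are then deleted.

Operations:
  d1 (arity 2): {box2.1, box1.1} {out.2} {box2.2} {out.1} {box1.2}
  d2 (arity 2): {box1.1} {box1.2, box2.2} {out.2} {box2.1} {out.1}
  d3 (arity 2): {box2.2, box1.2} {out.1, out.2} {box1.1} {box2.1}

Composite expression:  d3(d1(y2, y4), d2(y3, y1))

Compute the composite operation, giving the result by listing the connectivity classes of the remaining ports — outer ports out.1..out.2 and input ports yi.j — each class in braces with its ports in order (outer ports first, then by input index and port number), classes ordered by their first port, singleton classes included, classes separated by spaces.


{out.1, out.2} {y1.1} {y1.2, y3.2} {y2.1, y4.1} {y2.2} {y3.1} {y4.2}

Two ports join when wires chain via d3-identified ports.
the subtree at d1 composes to {out.1} {out.2} {y2.1, y4.1} {y2.2} {y4.2} on (y2, y4); out.j = own outer ports
the subtree at d2 composes to {out.1} {out.2} {y1.1} {y1.2, y3.2} {y3.1} on (y3, y1); out.j = own outer ports
the subtree at d3 composes to {out.1, out.2} {y1.1} {y1.2, y3.2} {y2.1, y4.1} {y2.2} {y3.1} {y4.2} on (y2, y4, y3, y1); out.j = own outer ports


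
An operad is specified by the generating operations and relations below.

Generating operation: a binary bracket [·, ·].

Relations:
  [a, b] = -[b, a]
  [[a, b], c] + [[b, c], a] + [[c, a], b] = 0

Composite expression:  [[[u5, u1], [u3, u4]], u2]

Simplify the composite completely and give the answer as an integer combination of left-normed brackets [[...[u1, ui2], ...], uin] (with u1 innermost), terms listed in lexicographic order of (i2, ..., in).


-[[[[u1, u5], u3], u4], u2] + [[[[u1, u5], u4], u3], u2]

In the tensor algebra, words opening u1 carry the u1-anchored form.
Composite bracket: [[[u5, u1], [u3, u4]], u2]
Applying ab - ba throughout gives 16 signed words (2^4 = 16).
Only words starting with u1 matter:
  u1u5u3u4u2 (sign -1) contributes -[[[[u1, u5], u3], u4], u2]
  u1u5u4u3u2 (sign +1) contributes +[[[[u1, u5], u4], u3], u2]


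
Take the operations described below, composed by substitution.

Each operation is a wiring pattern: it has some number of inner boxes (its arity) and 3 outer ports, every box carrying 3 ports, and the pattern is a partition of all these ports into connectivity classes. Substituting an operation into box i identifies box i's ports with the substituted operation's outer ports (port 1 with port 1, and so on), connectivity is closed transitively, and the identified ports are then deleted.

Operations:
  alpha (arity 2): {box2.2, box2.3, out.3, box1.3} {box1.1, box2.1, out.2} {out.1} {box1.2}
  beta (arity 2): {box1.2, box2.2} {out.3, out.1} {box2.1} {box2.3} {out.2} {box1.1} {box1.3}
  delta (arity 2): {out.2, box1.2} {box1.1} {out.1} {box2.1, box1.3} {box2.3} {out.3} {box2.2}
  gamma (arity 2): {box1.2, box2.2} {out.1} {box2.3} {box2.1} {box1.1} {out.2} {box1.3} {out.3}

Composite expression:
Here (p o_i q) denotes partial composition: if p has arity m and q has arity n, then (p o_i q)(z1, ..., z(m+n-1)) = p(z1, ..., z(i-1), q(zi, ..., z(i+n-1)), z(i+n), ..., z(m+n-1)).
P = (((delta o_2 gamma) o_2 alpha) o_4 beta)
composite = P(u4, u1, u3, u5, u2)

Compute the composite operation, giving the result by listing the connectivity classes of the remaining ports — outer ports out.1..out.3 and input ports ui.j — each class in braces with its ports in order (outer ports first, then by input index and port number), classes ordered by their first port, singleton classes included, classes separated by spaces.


{out.1} {out.2, u4.2} {out.3} {u1.1, u3.1} {u1.2} {u1.3, u3.2, u3.3} {u2.1} {u2.2, u5.2} {u2.3} {u4.1} {u4.3} {u5.1} {u5.3}

Connectivity passes through glued delta-boundaries; trace each wire chain.
the subtree at alpha composes to {out.1} {out.2, u1.1, u3.1} {out.3, u1.3, u3.2, u3.3} {u1.2} on (u1, u3); out.j = own outer ports
the subtree at beta composes to {out.1, out.3} {out.2} {u2.1} {u2.2, u5.2} {u2.3} {u5.1} {u5.3} on (u5, u2); out.j = own outer ports
the subtree at gamma composes to {out.1} {out.2} {out.3} {u1.1, u3.1} {u1.2} {u1.3, u3.2, u3.3} {u2.1} {u2.2, u5.2} {u2.3} {u5.1} {u5.3} on (u1, u3, u5, u2); out.j = own outer ports
the subtree at delta composes to {out.1} {out.2, u4.2} {out.3} {u1.1, u3.1} {u1.2} {u1.3, u3.2, u3.3} {u2.1} {u2.2, u5.2} {u2.3} {u4.1} {u4.3} {u5.1} {u5.3} on (u4, u1, u3, u5, u2); out.j = own outer ports


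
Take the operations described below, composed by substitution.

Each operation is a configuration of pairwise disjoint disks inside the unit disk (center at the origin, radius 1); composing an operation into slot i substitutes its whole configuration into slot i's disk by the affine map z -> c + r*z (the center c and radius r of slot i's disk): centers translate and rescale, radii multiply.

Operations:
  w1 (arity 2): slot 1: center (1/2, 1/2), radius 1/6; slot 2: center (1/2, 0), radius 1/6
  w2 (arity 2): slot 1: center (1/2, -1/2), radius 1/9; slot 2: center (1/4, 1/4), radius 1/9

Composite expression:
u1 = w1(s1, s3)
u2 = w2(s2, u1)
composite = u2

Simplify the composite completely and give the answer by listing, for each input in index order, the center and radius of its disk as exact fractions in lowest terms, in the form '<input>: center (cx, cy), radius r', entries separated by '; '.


s1: center (11/36, 11/36), radius 1/54; s2: center (1/2, -1/2), radius 1/9; s3: center (11/36, 1/4), radius 1/54

Follow each s-input down from w2: c' goes to c + r*c', radius to r*r'.
input s2: applying the 1 nested substitution gives center (1/2, -1/2), radius 1/9
input s1: applying the 2 nested substitutions gives center (11/36, 11/36), radius 1/54
input s3: applying the 2 nested substitutions gives center (11/36, 1/4), radius 1/54


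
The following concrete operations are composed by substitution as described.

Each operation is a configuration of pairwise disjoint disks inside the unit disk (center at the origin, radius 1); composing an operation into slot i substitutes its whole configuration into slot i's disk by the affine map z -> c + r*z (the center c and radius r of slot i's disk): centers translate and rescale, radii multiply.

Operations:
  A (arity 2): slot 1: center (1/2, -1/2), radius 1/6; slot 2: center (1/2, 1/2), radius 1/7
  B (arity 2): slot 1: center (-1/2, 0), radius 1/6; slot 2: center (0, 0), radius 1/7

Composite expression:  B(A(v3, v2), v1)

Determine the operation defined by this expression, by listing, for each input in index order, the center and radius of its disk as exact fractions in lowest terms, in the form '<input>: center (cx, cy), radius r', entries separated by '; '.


Below B, radii multiply path by path; the v-disk centers shift.
tracing v3 down its 2-map path: center (-5/12, -1/12), radius 1/36
tracing v2 down its 2-map path: center (-5/12, 1/12), radius 1/42
tracing v1 down its 1-map path: center (0, 0), radius 1/7

v1: center (0, 0), radius 1/7; v2: center (-5/12, 1/12), radius 1/42; v3: center (-5/12, -1/12), radius 1/36


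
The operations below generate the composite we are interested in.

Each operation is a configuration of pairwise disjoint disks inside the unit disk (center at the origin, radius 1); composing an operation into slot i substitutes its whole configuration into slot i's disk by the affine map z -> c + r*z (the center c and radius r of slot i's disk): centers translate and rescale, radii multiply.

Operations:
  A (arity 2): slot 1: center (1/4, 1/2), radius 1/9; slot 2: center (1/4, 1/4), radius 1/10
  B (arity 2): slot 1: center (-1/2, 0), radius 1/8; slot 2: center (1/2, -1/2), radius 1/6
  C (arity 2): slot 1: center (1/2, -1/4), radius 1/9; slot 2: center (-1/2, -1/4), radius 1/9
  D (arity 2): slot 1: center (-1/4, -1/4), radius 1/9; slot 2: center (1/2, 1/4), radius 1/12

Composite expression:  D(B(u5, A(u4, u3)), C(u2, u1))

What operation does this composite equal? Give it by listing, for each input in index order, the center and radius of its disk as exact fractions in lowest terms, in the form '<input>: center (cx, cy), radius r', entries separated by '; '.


u1: center (11/24, 11/48), radius 1/108; u2: center (13/24, 11/48), radius 1/108; u3: center (-41/216, -65/216), radius 1/540; u4: center (-41/216, -8/27), radius 1/486; u5: center (-11/36, -1/4), radius 1/72

Only the slot chain above each u matters under D; compose those maps.
tracing u5 down its 2-map path: center (-11/36, -1/4), radius 1/72
tracing u4 down its 3-map path: center (-41/216, -8/27), radius 1/486
tracing u3 down its 3-map path: center (-41/216, -65/216), radius 1/540
tracing u2 down its 2-map path: center (13/24, 11/48), radius 1/108
tracing u1 down its 2-map path: center (11/24, 11/48), radius 1/108


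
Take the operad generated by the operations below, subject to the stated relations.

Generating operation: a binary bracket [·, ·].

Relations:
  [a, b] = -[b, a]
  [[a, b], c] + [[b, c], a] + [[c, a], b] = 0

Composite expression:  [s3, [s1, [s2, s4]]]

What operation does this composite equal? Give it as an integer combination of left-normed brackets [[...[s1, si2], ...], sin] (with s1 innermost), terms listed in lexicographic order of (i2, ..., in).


A multilinear Lie element is pinned by s1-initial words (s1 innermost).
Composite bracket: [s3, [s1, [s2, s4]]]
Full expansion: 8 signed words from ab - ba (2^3 = 8).
Only words starting with s1 matter:
  from s1s2s4s3, sign -1: term -[[[s1, s2], s4], s3]
  from s1s4s2s3, sign +1: term +[[[s1, s4], s2], s3]

-[[[s1, s2], s4], s3] + [[[s1, s4], s2], s3]


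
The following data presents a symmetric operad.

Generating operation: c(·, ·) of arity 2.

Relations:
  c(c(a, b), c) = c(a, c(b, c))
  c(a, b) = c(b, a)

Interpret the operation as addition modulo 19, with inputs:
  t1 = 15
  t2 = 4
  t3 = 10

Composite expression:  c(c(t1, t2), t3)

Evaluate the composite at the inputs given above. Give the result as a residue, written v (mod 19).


c(t1, t2) = 0
c(c(t1, t2), t3) = 10

10 (mod 19)


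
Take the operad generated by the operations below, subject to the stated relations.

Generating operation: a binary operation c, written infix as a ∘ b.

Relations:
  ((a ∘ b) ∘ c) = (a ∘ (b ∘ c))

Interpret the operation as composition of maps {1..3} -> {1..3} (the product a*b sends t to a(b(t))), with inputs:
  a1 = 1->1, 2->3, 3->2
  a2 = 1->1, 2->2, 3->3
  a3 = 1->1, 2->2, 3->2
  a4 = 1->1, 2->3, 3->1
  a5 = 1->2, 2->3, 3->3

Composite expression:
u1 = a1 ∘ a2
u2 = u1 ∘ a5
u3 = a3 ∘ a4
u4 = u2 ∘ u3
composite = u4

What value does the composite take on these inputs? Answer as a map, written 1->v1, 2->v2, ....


1->3, 2->2, 3->3

(a1 ∘ a2) = 1->1, 2->3, 3->2
((a1 ∘ a2) ∘ a5) = 1->3, 2->2, 3->2
(a3 ∘ a4) = 1->1, 2->2, 3->1
(((a1 ∘ a2) ∘ a5) ∘ (a3 ∘ a4)) = 1->3, 2->2, 3->3


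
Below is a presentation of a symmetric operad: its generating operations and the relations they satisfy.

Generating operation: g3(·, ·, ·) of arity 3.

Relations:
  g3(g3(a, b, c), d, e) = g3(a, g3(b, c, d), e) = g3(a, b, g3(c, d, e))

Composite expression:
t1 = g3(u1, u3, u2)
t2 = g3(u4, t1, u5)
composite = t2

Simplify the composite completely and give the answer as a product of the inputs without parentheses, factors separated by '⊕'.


u4 ⊕ u1 ⊕ u3 ⊕ u2 ⊕ u5


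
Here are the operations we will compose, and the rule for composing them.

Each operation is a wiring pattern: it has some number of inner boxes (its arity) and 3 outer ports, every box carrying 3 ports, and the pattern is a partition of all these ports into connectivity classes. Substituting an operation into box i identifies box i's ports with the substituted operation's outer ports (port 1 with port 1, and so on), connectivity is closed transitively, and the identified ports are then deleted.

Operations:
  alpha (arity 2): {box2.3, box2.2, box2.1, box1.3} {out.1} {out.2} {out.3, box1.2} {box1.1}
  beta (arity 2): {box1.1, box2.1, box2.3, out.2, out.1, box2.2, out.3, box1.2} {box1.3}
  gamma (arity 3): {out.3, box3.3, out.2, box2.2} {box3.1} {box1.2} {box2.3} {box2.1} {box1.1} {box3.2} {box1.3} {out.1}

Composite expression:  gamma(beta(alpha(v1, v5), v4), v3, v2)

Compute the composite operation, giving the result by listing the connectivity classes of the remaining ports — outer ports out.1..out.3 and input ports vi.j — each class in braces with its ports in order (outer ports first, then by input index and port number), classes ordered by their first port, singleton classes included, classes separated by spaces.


{out.1} {out.2, out.3, v2.3, v3.2} {v1.1} {v1.2} {v1.3, v5.1, v5.2, v5.3} {v2.1} {v2.2} {v3.1} {v3.3} {v4.1, v4.2, v4.3}

Connectivity passes through glued gamma-boundaries; trace each wire chain.
alpha over (v1, v5) gives {out.1} {out.2} {out.3, v1.2} {v1.1} {v1.3, v5.1, v5.2, v5.3}, out.j being that stage's outer ports
beta over (v1, v5, v4) gives {out.1, out.2, out.3, v4.1, v4.2, v4.3} {v1.1} {v1.2} {v1.3, v5.1, v5.2, v5.3}, out.j being that stage's outer ports
gamma over (v1, v5, v4, v3, v2) gives {out.1} {out.2, out.3, v2.3, v3.2} {v1.1} {v1.2} {v1.3, v5.1, v5.2, v5.3} {v2.1} {v2.2} {v3.1} {v3.3} {v4.1, v4.2, v4.3}, out.j being that stage's outer ports
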